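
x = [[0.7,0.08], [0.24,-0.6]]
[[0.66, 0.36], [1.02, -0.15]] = x@[[1.08, 0.46], [-1.26, 0.43]]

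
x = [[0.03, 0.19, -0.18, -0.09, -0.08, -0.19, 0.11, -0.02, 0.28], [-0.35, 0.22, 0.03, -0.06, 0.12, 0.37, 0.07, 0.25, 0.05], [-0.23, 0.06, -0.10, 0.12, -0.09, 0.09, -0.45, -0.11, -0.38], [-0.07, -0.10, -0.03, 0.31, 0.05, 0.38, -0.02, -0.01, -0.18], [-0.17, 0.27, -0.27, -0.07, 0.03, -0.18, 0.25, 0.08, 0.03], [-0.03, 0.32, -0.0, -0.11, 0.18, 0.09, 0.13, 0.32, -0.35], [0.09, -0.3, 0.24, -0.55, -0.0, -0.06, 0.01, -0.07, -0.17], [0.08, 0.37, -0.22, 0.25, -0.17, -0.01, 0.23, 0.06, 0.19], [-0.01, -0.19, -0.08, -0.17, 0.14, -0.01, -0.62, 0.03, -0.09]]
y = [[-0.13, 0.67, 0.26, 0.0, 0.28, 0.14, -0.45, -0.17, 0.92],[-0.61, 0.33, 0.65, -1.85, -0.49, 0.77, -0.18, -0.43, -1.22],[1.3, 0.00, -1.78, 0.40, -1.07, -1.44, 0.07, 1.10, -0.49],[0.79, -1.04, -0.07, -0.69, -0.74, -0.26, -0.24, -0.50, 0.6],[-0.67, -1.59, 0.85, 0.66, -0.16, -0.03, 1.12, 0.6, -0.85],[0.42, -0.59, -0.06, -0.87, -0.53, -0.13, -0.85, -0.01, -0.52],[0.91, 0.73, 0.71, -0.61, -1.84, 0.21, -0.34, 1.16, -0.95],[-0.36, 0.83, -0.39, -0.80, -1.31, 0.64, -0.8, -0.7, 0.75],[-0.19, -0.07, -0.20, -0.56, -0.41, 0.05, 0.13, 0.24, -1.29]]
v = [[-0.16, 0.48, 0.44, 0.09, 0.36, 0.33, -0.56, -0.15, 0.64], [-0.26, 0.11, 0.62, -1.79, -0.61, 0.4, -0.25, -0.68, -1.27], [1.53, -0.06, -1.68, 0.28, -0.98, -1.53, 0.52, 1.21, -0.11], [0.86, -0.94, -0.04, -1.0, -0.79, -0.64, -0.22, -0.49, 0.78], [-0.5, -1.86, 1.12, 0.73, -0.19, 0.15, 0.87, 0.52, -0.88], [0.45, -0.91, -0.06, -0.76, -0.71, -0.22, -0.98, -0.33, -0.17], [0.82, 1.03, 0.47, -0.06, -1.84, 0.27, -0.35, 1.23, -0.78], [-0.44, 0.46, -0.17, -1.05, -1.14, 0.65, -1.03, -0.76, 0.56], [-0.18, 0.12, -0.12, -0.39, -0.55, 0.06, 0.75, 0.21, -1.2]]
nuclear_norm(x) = 4.58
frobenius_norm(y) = 6.82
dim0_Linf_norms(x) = [0.35, 0.37, 0.27, 0.55, 0.18, 0.38, 0.62, 0.32, 0.38]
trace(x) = 0.56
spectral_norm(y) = 3.81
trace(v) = -5.45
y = x + v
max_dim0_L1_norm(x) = 2.02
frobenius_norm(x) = 1.84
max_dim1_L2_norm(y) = 3.11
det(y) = 0.20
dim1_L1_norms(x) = [1.17, 1.52, 1.63, 1.15, 1.35, 1.53, 1.49, 1.58, 1.34]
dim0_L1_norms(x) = [1.06, 2.02, 1.15, 1.73, 0.86, 1.38, 1.89, 0.95, 1.72]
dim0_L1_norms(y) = [5.38, 5.85, 4.97, 6.44, 6.83, 3.67, 4.18, 4.91, 7.59]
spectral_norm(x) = 1.11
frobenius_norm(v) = 6.98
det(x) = -0.00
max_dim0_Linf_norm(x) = 0.62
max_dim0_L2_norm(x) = 0.86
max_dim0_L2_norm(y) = 2.75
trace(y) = -4.89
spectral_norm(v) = 3.75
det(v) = -0.05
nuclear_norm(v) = 16.88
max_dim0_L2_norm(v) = 2.76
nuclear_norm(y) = 16.50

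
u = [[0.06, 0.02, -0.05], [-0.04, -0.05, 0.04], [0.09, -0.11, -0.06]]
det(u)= 0.000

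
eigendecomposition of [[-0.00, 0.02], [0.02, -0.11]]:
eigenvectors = [[0.98, -0.17], [0.17, 0.98]]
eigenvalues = [0.0, -0.11]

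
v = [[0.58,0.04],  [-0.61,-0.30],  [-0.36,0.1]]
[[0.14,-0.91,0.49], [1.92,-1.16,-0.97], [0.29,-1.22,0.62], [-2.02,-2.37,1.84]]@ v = [[0.46, 0.33],[2.17, 0.33],[0.69, 0.44],[-0.39, 0.81]]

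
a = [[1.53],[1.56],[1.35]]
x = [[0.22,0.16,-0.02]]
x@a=[[0.56]]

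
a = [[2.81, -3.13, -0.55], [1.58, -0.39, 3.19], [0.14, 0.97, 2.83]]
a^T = [[2.81, 1.58, 0.14], [-3.13, -0.39, 0.97], [-0.55, 3.19, 2.83]]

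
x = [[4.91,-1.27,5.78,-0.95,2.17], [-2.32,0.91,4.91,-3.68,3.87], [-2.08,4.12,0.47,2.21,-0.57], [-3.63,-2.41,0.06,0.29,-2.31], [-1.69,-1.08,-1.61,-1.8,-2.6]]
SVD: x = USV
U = [[-0.74, 0.36, -0.12, 0.47, 0.29], [-0.54, -0.8, -0.09, -0.24, -0.04], [0.14, -0.33, 0.74, 0.45, 0.35], [0.26, -0.32, -0.49, 0.71, -0.29], [0.26, -0.14, -0.44, -0.11, 0.84]]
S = [10.11, 6.6, 5.66, 3.18, 1.84]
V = [[-0.4, 0.01, -0.72, 0.26, -0.5],[0.87, -0.24, -0.27, 0.31, -0.15],[0.1, 0.84, -0.02, 0.48, 0.22],[-0.15, -0.18, 0.62, 0.58, -0.48],[0.24, 0.45, 0.15, -0.52, -0.67]]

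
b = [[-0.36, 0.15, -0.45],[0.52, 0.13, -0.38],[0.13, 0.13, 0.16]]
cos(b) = [[0.93, 0.05, -0.02], [0.08, 0.98, 0.17], [-0.02, -0.03, 1.04]]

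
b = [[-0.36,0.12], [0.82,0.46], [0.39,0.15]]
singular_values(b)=[1.06, 0.27]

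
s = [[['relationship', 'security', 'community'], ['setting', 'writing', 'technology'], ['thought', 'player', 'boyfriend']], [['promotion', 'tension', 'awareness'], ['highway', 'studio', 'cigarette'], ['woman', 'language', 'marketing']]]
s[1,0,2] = 'awareness'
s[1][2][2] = 'marketing'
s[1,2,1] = 'language'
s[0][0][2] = 'community'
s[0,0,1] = 'security'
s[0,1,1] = 'writing'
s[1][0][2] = 'awareness'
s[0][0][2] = 'community'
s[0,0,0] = 'relationship'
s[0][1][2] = 'technology'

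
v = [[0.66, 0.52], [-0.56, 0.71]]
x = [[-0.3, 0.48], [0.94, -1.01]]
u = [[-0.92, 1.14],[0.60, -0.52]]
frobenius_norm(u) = 1.67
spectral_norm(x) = 1.49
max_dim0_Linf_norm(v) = 0.71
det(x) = -0.15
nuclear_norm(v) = 1.74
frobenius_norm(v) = 1.23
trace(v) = 1.37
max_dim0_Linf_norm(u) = 1.14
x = v @ u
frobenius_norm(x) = 1.49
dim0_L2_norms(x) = [0.99, 1.12]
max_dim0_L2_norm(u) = 1.25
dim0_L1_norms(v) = [1.22, 1.23]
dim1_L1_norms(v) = [1.18, 1.27]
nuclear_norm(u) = 1.79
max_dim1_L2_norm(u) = 1.46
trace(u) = -1.44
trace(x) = -1.31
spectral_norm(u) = 1.66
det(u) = -0.21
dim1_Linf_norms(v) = [0.66, 0.71]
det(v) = 0.76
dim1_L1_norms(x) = [0.78, 1.95]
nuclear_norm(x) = 1.59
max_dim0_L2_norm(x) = 1.12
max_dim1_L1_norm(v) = 1.27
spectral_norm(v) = 0.90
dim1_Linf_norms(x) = [0.48, 1.01]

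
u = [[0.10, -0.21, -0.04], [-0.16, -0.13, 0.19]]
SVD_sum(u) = [[-0.02, -0.03, 0.03], [-0.14, -0.16, 0.18]] + [[0.12, -0.18, -0.07], [-0.02, 0.03, 0.01]]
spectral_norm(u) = 0.28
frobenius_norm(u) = 0.37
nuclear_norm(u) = 0.52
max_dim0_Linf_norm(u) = 0.21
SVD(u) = [[0.16, 0.99], [0.99, -0.16]] @ diag([0.28139469704600506, 0.2347701524350722]) @ [[-0.51, -0.57, 0.64], [0.53, -0.80, -0.29]]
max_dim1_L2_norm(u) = 0.28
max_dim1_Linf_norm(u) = 0.21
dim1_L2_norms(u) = [0.24, 0.28]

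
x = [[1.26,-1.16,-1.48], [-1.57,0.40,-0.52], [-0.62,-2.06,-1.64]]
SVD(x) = [[-0.61,0.48,-0.63], [0.03,-0.78,-0.63], [-0.79,-0.40,0.46]] @ diag([3.2263706997610195, 2.1086169489069735, 0.6933733990468862]) @ [[-0.10,  0.73,  0.68], [0.99,  -0.02,  0.17], [-0.13,  -0.68,  0.72]]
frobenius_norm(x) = 3.92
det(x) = -4.72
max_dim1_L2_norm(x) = 2.71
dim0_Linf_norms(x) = [1.57, 2.06, 1.64]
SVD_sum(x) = [[0.2, -1.44, -1.34], [-0.01, 0.07, 0.07], [0.26, -1.86, -1.73]] + [[1.0, -0.02, 0.17],[-1.62, 0.03, -0.28],[-0.84, 0.02, -0.14]] + [[0.06, 0.30, -0.31], [0.06, 0.3, -0.31], [-0.04, -0.22, 0.23]]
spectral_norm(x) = 3.23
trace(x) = 0.02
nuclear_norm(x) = 6.03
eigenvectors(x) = [[0.41,0.59,0.04], [0.34,-0.74,-0.78], [0.85,0.33,0.62]]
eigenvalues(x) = [-2.77, 1.89, 0.9]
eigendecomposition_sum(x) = [[-0.41, -0.71, -0.86], [-0.34, -0.59, -0.72], [-0.84, -1.46, -1.77]] + [[1.72, -0.43, -0.66], [-2.14, 0.53, 0.82], [0.95, -0.24, -0.36]] + [[-0.05, -0.03, 0.03],[0.91, 0.45, -0.62],[-0.73, -0.36, 0.50]]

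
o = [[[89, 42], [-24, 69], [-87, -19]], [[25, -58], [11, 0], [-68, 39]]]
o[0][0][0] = 89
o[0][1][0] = -24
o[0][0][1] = 42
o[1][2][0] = -68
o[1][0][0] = 25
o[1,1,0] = 11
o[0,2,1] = -19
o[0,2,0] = -87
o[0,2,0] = -87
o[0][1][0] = -24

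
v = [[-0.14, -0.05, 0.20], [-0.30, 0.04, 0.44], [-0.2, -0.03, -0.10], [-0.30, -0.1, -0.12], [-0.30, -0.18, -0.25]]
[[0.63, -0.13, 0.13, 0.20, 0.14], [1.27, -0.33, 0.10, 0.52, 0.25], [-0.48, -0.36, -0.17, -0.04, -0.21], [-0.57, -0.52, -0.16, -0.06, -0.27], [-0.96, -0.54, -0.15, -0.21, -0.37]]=v@[[0.76, 1.66, 0.66, -0.33, 0.62], [-0.78, -0.32, -1.35, 0.47, -0.42], [3.48, 0.41, 0.79, 0.91, 1.02]]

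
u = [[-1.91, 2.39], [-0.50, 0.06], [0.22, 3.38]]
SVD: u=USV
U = [[0.66, 0.72],[0.04, 0.27],[0.75, -0.64]]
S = [4.26, 1.7]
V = [[-0.26, 0.97], [-0.97, -0.26]]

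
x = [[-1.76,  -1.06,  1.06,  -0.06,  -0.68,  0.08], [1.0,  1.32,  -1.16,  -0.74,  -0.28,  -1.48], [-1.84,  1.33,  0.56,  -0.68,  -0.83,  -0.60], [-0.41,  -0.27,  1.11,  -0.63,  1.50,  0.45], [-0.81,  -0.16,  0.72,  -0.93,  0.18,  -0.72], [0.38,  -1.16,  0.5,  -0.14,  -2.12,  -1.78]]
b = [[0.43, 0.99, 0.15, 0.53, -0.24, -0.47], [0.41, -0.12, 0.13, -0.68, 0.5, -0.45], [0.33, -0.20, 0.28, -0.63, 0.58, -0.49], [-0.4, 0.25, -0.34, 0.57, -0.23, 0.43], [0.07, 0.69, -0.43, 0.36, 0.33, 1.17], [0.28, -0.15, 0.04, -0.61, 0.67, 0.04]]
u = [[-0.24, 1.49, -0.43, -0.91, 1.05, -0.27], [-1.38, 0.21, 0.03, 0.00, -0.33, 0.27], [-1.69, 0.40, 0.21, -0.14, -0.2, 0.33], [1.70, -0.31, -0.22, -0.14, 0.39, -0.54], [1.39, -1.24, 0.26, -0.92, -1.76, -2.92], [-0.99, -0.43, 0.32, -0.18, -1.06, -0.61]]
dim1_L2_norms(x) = [2.41, 2.63, 2.64, 2.08, 1.62, 3.07]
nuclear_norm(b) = 5.13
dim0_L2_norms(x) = [2.91, 2.47, 2.19, 1.51, 2.83, 2.54]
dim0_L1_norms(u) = [7.39, 4.08, 1.47, 2.29, 4.79, 4.94]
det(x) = 0.04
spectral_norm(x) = 3.62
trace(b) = 1.53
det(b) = -0.00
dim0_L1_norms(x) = [6.2, 5.3, 5.11, 3.18, 5.59, 5.11]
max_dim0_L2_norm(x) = 2.91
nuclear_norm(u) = 9.60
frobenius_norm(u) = 5.67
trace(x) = -2.11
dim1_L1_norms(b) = [2.81, 2.29, 2.51, 2.22, 3.05, 1.79]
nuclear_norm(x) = 12.06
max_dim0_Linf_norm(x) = 2.12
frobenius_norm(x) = 6.01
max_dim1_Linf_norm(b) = 1.17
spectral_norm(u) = 4.42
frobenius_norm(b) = 2.86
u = b @ x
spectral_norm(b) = 2.16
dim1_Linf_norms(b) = [0.99, 0.68, 0.63, 0.57, 1.17, 0.67]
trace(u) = -2.33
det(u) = -0.00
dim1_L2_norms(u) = [2.11, 1.46, 1.8, 1.87, 4.0, 1.67]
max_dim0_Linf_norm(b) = 1.17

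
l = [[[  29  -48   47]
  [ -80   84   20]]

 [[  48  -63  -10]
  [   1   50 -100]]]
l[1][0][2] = -10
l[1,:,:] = [[48, -63, -10], [1, 50, -100]]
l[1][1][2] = -100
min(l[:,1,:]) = -100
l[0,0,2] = 47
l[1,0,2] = -10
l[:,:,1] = [[-48, 84], [-63, 50]]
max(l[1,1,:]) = 50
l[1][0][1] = -63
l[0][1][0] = -80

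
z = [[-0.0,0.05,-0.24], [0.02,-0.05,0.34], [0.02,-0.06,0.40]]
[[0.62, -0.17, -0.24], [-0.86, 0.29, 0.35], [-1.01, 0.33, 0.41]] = z@[[0.52, 0.93, 1.86], [0.24, 1.41, -1.06], [-2.52, 1.0, 0.77]]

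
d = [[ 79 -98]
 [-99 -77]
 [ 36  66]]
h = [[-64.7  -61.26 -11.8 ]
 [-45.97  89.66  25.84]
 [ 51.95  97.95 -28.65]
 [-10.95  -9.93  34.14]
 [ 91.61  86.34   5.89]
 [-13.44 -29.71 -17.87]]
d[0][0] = 79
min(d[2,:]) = 36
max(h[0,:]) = -11.8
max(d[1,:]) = -77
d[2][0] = 36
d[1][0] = -99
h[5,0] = -13.44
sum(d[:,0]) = 16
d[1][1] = -77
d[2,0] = 36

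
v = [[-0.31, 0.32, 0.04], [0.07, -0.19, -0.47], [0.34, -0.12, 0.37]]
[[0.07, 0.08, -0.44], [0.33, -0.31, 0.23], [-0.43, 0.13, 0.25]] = v @ [[-0.67, -0.55, 0.51],[-0.34, -0.38, -0.86],[-0.66, 0.74, -0.07]]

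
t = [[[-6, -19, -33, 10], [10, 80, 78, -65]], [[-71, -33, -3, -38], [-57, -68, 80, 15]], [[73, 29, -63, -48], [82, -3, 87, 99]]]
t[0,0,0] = -6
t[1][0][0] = -71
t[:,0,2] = [-33, -3, -63]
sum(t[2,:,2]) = 24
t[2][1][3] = 99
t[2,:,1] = [29, -3]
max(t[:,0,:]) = 73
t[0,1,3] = -65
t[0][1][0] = 10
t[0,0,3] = 10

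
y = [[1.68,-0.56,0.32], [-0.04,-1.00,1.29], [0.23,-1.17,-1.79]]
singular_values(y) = [2.27, 1.96, 1.24]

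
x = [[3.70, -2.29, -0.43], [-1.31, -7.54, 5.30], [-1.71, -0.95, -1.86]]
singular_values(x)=[9.39, 4.31, 2.52]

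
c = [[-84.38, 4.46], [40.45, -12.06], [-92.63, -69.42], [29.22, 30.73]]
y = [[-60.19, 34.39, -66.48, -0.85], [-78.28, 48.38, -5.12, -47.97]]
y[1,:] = [-78.28, 48.38, -5.12, -47.97]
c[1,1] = -12.06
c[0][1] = 4.46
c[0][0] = -84.38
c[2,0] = -92.63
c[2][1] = -69.42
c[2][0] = -92.63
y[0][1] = 34.39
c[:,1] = [4.46, -12.06, -69.42, 30.73]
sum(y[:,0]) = -138.47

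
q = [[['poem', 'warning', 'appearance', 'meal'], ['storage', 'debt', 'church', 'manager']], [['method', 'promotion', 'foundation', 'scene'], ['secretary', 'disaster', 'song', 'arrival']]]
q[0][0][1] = 'warning'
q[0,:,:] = [['poem', 'warning', 'appearance', 'meal'], ['storage', 'debt', 'church', 'manager']]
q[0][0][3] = 'meal'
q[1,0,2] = 'foundation'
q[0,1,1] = 'debt'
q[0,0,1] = 'warning'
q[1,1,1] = 'disaster'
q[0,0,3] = 'meal'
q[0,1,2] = 'church'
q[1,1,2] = 'song'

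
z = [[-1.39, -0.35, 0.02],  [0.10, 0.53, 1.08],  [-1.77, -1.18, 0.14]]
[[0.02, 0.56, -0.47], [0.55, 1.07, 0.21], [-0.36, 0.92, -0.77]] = z @[[-0.15,-0.36,0.28], [0.56,-0.11,0.24], [0.25,1.08,0.05]]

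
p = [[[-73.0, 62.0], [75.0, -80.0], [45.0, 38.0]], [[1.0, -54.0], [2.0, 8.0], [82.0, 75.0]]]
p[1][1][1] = 8.0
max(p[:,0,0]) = 1.0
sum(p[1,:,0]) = 85.0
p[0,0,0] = -73.0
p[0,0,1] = 62.0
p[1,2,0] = 82.0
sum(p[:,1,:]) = 5.0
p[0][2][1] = 38.0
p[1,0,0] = 1.0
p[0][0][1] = 62.0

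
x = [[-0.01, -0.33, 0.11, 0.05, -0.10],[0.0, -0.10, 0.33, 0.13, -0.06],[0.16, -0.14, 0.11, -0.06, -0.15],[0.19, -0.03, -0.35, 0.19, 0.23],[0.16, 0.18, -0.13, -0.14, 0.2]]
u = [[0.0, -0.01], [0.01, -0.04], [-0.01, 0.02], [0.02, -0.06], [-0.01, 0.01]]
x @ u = [[-0.00, 0.01], [-0.0, 0.00], [-0.00, 0.01], [0.00, -0.02], [-0.0, -0.0]]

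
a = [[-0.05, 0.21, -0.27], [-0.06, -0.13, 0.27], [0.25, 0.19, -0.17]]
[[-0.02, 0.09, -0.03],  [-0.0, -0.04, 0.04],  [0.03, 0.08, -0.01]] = a @ [[0.18,-0.05,0.01], [-0.05,0.59,0.13], [0.01,0.13,0.21]]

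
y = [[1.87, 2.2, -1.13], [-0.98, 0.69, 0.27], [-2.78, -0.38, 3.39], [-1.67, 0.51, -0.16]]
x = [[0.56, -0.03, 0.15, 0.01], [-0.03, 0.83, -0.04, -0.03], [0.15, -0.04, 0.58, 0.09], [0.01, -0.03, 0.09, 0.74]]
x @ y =[[0.64, 1.16, -0.13], [-0.71, 0.51, 0.13], [-1.44, 0.13, 1.77], [-1.44, 0.34, 0.17]]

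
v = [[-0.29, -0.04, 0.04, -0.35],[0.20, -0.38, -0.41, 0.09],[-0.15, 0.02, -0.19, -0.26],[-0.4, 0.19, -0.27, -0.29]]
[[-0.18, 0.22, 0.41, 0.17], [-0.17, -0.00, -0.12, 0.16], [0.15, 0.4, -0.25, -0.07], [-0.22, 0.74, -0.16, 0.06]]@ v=[[-0.03, -0.04, -0.22, -0.07], [0.00, 0.03, -0.03, 0.04], [0.10, -0.18, -0.09, 0.07], [0.21, -0.26, -0.3, 0.17]]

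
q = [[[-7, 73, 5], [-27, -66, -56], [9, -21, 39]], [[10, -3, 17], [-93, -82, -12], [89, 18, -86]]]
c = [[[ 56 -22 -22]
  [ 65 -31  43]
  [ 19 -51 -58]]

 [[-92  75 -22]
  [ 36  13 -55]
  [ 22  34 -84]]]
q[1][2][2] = -86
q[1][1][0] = -93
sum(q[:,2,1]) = -3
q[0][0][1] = 73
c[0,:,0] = [56, 65, 19]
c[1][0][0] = -92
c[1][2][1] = 34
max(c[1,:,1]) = 75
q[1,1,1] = -82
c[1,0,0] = -92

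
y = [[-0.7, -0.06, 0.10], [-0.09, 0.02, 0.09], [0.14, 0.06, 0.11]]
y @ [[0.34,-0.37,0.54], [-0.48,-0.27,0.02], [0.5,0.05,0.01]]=[[-0.16, 0.28, -0.38], [0.00, 0.03, -0.05], [0.07, -0.06, 0.08]]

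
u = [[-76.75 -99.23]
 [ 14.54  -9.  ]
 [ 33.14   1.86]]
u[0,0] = -76.75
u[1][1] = -9.0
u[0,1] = -99.23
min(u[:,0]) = -76.75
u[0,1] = -99.23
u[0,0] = -76.75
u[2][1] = 1.86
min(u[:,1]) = -99.23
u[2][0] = 33.14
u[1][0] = 14.54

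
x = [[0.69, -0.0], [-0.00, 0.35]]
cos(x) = [[0.77, 0.0], [0.00, 0.94]]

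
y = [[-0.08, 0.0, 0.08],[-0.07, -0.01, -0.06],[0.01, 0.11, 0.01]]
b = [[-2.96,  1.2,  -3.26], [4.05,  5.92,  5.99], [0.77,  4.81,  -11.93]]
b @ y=[[0.12, -0.37, -0.34], [-0.68, 0.60, 0.03], [-0.52, -1.36, -0.35]]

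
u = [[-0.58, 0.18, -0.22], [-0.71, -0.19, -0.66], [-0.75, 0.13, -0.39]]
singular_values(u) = [1.41, 0.37, 0.0]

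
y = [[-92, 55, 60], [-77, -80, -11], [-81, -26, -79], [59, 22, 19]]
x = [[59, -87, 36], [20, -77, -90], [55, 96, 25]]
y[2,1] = -26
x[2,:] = [55, 96, 25]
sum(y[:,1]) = -29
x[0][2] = 36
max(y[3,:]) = 59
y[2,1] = -26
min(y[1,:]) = -80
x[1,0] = 20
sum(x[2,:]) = 176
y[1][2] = -11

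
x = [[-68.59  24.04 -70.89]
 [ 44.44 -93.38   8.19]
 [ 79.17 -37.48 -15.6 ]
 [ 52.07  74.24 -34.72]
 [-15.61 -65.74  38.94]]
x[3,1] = 74.24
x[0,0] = -68.59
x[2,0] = 79.17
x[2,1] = -37.48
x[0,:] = [-68.59, 24.04, -70.89]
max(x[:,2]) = 38.94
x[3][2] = -34.72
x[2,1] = -37.48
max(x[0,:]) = 24.04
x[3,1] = 74.24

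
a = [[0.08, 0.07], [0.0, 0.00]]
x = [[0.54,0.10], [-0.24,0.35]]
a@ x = [[0.03,  0.03],[0.0,  0.0]]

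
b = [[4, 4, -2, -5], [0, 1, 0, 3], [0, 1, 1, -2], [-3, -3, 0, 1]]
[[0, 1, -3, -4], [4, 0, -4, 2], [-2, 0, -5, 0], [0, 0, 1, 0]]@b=[[12, 10, -3, 5], [10, 6, -12, -10], [-8, -13, -1, 20], [0, 1, 1, -2]]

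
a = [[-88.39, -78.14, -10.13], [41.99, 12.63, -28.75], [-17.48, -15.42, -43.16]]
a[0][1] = -78.14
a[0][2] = -10.13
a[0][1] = -78.14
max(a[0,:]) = -10.13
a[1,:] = [41.99, 12.63, -28.75]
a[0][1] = -78.14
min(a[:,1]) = -78.14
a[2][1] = -15.42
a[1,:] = [41.99, 12.63, -28.75]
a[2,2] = -43.16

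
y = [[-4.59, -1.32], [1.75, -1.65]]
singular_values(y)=[4.96, 1.99]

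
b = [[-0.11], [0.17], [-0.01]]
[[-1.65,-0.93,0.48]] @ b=[[0.02]]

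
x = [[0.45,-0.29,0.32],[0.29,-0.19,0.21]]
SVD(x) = [[-0.84, -0.54], [-0.54, 0.84]] @ diag([0.743835476566484, 0.0029637478151498886]) @ [[-0.72, 0.47, -0.51], [-0.69, -0.43, 0.58]]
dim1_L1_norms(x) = [1.06, 0.69]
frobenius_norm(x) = 0.74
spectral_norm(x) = 0.74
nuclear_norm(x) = 0.75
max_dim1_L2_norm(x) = 0.62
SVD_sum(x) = [[0.45,-0.29,0.32], [0.29,-0.19,0.21]] + [[0.00,0.0,-0.0], [-0.0,-0.0,0.0]]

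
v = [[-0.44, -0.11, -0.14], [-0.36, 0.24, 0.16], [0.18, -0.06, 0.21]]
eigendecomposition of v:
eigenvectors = [[0.86+0.00j, (0.1+0.08j), (0.1-0.08j)], [0.48+0.00j, (-0.83+0j), (-0.83-0j)], [-0.19+0.00j, 0.23-0.48j, 0.23+0.48j]]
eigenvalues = [(-0.47+0j), (0.24+0.13j), (0.24-0.13j)]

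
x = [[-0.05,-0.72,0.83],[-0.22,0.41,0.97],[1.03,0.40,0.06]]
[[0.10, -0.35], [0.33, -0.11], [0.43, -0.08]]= x @ [[0.32, -0.15],  [0.21, 0.22],  [0.32, -0.24]]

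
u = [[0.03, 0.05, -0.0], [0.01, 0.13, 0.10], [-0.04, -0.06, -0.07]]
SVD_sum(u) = [[0.01, 0.03, 0.03], [0.03, 0.13, 0.10], [-0.02, -0.07, -0.06]] + [[0.03, 0.01, -0.02], [-0.01, -0.00, 0.01], [-0.01, -0.00, 0.0]] + [[-0.01,  0.01,  -0.01], [-0.01,  0.01,  -0.01], [-0.02,  0.02,  -0.02]]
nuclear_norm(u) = 0.27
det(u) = -0.00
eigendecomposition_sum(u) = [[-0.01+0.00j,(-0-0j),-0.02+0.00j], [0.01-0.00j,(0.01+0j),0.03-0.00j], [(-0.02+0j),-0.01-0.00j,-0.05+0.00j]] + [[(0.02+0.05j),(0.03-0.12j),0.01-0.09j], [(-0+0.05j),0.06-0.09j,(0.04-0.07j)], [-0.01-0.03j,(-0.03+0.08j),-0.01+0.06j]] + [[0.02-0.05j, 0.03+0.12j, (0.01+0.09j)],[-0.00-0.05j, (0.06+0.09j), (0.04+0.07j)],[-0.01+0.03j, (-0.03-0.08j), -0.01-0.06j]]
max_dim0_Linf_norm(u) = 0.13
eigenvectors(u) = [[(-0.3+0j), (0.68+0j), 0.68-0.00j], [0.48+0.00j, 0.54+0.23j, 0.54-0.23j], [(-0.83+0j), (-0.43-0.05j), (-0.43+0.05j)]]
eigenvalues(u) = [(-0.05+0j), (0.07+0.02j), (0.07-0.02j)]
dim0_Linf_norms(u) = [0.04, 0.13, 0.1]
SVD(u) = [[-0.23, 0.91, 0.34], [-0.84, -0.36, 0.41], [0.49, -0.20, 0.85]] @ diag([0.19441497279046507, 0.040084875833772696, 0.03310620914985197]) @ [[-0.18, -0.77, -0.61], [0.79, 0.26, -0.56], [-0.59, 0.58, -0.56]]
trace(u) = 0.09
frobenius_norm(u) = 0.20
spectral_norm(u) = 0.19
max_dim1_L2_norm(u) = 0.16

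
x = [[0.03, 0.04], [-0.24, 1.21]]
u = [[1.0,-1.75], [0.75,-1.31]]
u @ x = [[0.45, -2.08], [0.34, -1.56]]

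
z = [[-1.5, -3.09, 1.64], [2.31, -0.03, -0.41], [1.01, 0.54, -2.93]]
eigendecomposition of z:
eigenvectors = [[(-0.71+0j), (-0.71-0j), (-0.28+0j)],[0.15+0.65j, 0.15-0.65j, (0.34+0j)],[(-0.06+0.22j), -0.06-0.22j, 0.90+0.00j]]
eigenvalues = [(-0.71+2.33j), (-0.71-2.33j), (-3.04+0j)]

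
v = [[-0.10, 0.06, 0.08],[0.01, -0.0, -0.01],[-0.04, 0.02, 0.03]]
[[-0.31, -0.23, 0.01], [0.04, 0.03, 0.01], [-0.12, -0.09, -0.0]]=v@ [[0.94,0.61,0.57], [0.14,-0.26,2.23], [-2.79,-1.94,-0.85]]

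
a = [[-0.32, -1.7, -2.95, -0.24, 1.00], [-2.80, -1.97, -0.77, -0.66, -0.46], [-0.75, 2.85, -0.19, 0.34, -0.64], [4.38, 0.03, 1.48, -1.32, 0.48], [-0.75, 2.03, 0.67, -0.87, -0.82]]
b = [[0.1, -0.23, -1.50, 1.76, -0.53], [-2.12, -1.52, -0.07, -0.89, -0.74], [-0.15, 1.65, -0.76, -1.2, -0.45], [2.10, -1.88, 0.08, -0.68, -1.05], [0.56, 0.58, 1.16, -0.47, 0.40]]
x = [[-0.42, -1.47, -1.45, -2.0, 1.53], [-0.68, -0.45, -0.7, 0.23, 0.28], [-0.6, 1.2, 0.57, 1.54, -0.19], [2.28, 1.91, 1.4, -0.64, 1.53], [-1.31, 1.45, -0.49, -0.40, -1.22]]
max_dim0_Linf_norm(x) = 2.28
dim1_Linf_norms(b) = [1.76, 2.12, 1.65, 2.1, 1.16]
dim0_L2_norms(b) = [3.04, 2.99, 2.05, 2.45, 1.51]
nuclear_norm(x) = 11.18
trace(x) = -2.16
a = b + x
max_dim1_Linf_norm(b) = 2.12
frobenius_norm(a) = 8.05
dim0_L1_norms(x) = [5.29, 6.48, 4.61, 4.81, 4.75]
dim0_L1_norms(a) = [9.0, 8.58, 6.06, 3.43, 3.4]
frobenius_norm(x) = 5.99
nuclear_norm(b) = 11.16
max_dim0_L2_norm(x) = 3.09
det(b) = 13.67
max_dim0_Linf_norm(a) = 4.38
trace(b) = -2.46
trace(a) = -4.62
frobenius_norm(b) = 5.54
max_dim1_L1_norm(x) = 7.76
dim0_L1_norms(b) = [5.03, 5.86, 3.57, 5.0, 3.17]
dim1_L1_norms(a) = [6.21, 6.66, 4.77, 7.69, 5.14]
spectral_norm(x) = 4.09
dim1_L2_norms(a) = [3.57, 3.6, 3.04, 4.83, 2.56]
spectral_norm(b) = 3.23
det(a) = -15.11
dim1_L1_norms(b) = [4.12, 5.34, 4.21, 5.79, 3.17]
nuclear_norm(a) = 14.70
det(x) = -7.14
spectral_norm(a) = 5.90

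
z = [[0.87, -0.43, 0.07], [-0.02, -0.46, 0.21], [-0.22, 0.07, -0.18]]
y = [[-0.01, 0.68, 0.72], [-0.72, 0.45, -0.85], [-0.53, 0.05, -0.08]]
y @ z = [[-0.18, -0.26, 0.01],[-0.45, 0.04, 0.20],[-0.44, 0.20, -0.01]]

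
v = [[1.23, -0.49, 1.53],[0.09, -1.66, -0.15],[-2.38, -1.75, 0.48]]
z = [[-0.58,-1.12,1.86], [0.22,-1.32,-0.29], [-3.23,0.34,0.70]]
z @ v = [[-5.24,-1.11,0.17],[0.84,2.59,0.40],[-5.61,-0.21,-4.66]]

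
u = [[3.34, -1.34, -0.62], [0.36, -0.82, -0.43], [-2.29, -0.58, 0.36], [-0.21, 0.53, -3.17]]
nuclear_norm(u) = 8.88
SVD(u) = [[-0.84,  0.16,  -0.36], [-0.15,  -0.05,  -0.53], [0.50,  -0.03,  -0.77], [-0.14,  -0.99,  -0.01]] @ diag([4.253001310678696, 3.209331005222181, 1.420800601873768]) @ [[-0.94, 0.21, 0.28], [0.24, -0.21, 0.95], [0.26, 0.95, 0.15]]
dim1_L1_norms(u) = [5.3, 1.61, 3.23, 3.91]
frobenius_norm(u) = 5.51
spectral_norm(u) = 4.25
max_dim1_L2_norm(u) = 3.65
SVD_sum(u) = [[3.35,-0.75,-1.02], [0.59,-0.13,-0.18], [-1.99,0.44,0.6], [0.56,-0.12,-0.17]] + [[0.12, -0.11, 0.47], [-0.04, 0.03, -0.14], [-0.02, 0.02, -0.08], [-0.76, 0.67, -3.0]] + [[-0.13, -0.49, -0.08], [-0.19, -0.72, -0.11], [-0.28, -1.04, -0.16], [-0.0, -0.01, -0.00]]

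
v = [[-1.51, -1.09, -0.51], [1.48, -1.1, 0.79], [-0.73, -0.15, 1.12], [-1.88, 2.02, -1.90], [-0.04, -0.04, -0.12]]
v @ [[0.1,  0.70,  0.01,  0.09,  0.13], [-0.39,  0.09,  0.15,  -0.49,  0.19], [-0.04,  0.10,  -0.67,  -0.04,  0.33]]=[[0.29, -1.21, 0.16, 0.42, -0.57],[0.55, 1.02, -0.68, 0.64, 0.24],[-0.06, -0.41, -0.78, -0.04, 0.25],[-0.9, -1.32, 1.56, -1.08, -0.49],[0.02, -0.04, 0.07, 0.02, -0.05]]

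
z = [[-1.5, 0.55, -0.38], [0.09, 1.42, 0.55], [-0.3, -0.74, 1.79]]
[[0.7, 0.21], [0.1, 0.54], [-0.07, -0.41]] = z @[[-0.41, 0.02], [0.12, 0.4], [-0.06, -0.06]]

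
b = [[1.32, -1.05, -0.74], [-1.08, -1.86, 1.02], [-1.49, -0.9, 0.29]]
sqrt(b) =[[1.10+0.28j, (-0.17+0.43j), -0.52+0.18j],[(-0.46+0.35j), (0.07+1.41j), 0.22-0.40j],[(-0.65+0.48j), 0.10+0.44j, 0.31+0.50j]]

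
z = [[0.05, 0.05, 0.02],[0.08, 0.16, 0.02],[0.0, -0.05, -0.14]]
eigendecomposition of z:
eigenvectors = [[0.33, -0.84, -0.09], [0.93, 0.52, -0.04], [-0.14, -0.16, 0.99]]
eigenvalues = [0.18, 0.02, -0.14]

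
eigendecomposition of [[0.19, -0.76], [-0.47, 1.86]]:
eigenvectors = [[-0.97,0.38],[-0.24,-0.93]]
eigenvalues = [-0.0, 2.05]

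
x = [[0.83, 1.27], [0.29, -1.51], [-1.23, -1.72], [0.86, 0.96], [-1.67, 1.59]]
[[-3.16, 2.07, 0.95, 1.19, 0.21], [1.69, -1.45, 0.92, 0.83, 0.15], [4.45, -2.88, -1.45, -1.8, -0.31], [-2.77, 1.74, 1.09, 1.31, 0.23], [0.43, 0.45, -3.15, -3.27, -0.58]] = x @ [[-1.62, 0.79, 1.60, 1.76, 0.31], [-1.43, 1.11, -0.30, -0.21, -0.04]]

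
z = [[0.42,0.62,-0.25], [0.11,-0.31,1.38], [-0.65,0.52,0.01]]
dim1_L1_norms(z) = [1.29, 1.8, 1.18]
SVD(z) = [[-0.30, -0.15, 0.94], [0.94, 0.11, 0.31], [-0.15, 0.98, 0.11]] @ diag([1.4837545590564853, 0.8138943038488919, 0.6818713006436206]) @ [[0.05, -0.37, 0.93],[-0.85, 0.48, 0.24],[0.53, 0.80, 0.29]]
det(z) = -0.82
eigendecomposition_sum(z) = [[(-0.15-0j), (0.29-0j), -0.35+0.00j], [0.33+0.00j, -0.62+0.00j, (0.74-0j)], [(-0.21-0j), 0.40-0.00j, -0.48+0.00j]] + [[0.29+0.21j, (0.16-0.09j), (0.05-0.29j)], [(-0.11+0.38j), 0.16+0.14j, 0.32-0.06j], [-0.22+0.22j, (0.06+0.15j), (0.25+0.08j)]] + [[0.29-0.21j, (0.16+0.09j), 0.05+0.29j], [(-0.11-0.38j), 0.16-0.14j, (0.32+0.06j)], [-0.22-0.22j, (0.06-0.15j), 0.25-0.08j]]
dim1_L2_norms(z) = [0.79, 1.42, 0.83]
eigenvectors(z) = [[(-0.36+0j), (-0.2+0.54j), (-0.2-0.54j)], [(0.78+0j), -0.64+0.00j, -0.64-0.00j], [(-0.51+0j), -0.45-0.24j, -0.45+0.24j]]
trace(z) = 0.12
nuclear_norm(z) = 2.98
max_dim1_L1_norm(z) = 1.8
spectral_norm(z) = 1.48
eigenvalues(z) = [(-1.26+0j), (0.69+0.42j), (0.69-0.42j)]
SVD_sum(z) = [[-0.02, 0.16, -0.41], [0.07, -0.52, 1.30], [-0.01, 0.08, -0.2]] + [[0.1, -0.06, -0.03], [-0.07, 0.04, 0.02], [-0.68, 0.38, 0.19]] + [[0.34, 0.51, 0.19], [0.11, 0.17, 0.06], [0.04, 0.06, 0.02]]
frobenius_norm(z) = 1.82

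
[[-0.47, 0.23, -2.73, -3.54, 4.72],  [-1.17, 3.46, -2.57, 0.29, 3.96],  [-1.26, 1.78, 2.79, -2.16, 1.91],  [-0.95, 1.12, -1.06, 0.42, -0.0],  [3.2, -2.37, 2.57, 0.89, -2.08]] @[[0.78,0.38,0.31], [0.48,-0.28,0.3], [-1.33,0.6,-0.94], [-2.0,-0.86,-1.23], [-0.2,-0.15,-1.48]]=[[9.51, 0.46, -0.14], [2.79, -3.8, -3.13], [0.10, 2.27, -2.65], [0.37, -1.67, 0.52], [-3.42, 2.97, -0.15]]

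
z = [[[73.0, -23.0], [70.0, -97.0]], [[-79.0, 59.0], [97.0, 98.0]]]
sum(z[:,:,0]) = 161.0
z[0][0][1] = -23.0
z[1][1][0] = 97.0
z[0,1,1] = -97.0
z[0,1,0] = 70.0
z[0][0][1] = -23.0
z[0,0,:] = [73.0, -23.0]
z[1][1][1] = 98.0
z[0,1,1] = -97.0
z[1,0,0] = -79.0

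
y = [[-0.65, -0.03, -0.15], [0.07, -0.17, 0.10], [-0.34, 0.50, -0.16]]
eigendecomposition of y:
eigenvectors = [[0.77, -0.32, -0.2], [-0.19, -0.46, 0.31], [0.60, 0.83, 0.93]]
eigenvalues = [-0.76, -0.3, 0.08]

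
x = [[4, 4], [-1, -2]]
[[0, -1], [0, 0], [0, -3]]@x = [[1, 2], [0, 0], [3, 6]]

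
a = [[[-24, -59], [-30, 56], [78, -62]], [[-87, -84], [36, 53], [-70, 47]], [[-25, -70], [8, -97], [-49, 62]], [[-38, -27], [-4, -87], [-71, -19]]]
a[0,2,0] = 78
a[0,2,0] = 78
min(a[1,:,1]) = -84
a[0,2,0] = 78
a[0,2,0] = 78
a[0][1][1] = 56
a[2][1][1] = -97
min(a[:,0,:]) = -87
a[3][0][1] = -27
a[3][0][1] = -27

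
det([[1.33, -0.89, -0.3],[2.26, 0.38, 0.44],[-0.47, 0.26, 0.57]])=1.237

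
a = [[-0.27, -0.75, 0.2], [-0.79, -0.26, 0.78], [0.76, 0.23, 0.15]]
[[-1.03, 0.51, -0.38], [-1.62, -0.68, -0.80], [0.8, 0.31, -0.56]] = a @ [[0.97, 0.81, -0.54],  [0.8, -1.08, 0.31],  [-0.83, -0.41, -1.47]]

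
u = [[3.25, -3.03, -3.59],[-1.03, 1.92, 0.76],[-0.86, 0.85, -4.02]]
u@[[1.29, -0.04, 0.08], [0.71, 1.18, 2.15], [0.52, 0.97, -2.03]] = [[0.17,  -7.19,  1.03], [0.43,  3.04,  2.50], [-2.6,  -2.86,  9.92]]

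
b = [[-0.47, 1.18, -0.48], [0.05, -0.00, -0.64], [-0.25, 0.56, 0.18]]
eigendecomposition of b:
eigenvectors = [[(-0.92+0j), 0.90+0.00j, (0.9-0j)],[(-0.37+0j), (0.35+0.15j), 0.35-0.15j],[(-0.1+0j), (0.2-0.11j), 0.20+0.11j]]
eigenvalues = [(-0.04+0j), (-0.12+0.26j), (-0.12-0.26j)]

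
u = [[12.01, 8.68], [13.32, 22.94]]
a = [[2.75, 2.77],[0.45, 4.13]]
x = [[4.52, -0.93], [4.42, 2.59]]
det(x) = 15.82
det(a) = 10.11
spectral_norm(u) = 29.91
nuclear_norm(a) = 7.26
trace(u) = 34.95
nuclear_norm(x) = 8.90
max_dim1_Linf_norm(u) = 22.94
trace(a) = 6.88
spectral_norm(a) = 5.38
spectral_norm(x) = 6.44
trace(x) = 7.11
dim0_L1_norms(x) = [8.94, 3.52]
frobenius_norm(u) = 30.39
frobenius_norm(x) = 6.89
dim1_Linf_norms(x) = [4.52, 4.42]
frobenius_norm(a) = 5.70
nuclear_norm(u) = 35.26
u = x @ a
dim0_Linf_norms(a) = [2.75, 4.13]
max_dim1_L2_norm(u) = 26.53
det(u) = 159.89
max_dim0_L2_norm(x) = 6.32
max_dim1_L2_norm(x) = 5.12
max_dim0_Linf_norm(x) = 4.52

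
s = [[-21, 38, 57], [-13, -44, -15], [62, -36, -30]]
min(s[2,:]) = -36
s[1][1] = -44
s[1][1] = -44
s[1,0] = -13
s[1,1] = -44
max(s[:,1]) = 38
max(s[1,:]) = -13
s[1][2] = -15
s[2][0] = 62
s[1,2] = -15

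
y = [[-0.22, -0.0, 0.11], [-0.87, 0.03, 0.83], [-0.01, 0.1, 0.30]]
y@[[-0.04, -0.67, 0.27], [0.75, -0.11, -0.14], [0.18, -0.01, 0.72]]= [[0.03, 0.15, 0.02], [0.21, 0.57, 0.36], [0.13, -0.01, 0.2]]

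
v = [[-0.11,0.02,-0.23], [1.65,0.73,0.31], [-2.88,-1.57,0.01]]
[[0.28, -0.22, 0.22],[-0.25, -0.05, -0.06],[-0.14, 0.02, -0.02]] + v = [[0.17,-0.20,-0.01], [1.4,0.68,0.25], [-3.02,-1.55,-0.01]]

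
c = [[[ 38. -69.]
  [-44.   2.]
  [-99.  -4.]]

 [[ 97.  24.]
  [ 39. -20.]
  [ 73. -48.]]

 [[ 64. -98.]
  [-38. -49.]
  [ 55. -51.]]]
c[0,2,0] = -99.0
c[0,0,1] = -69.0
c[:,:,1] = [[-69.0, 2.0, -4.0], [24.0, -20.0, -48.0], [-98.0, -49.0, -51.0]]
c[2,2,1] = -51.0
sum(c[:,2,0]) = 29.0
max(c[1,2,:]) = 73.0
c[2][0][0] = 64.0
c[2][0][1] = -98.0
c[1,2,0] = 73.0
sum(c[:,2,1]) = -103.0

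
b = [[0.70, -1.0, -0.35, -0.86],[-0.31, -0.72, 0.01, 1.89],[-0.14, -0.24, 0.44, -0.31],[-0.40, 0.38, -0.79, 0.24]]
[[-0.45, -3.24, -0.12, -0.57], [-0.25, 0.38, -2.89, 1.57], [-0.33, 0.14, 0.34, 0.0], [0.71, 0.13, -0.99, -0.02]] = b @ [[-0.21, -1.01, 0.95, -0.29], [0.48, 1.55, 1.20, -0.29], [-0.55, 1.28, 1.07, 0.23], [0.02, 0.62, -0.92, 0.67]]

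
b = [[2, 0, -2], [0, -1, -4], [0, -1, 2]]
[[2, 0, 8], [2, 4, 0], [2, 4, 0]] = b @ [[1, 0, 4], [-2, -4, 0], [0, 0, 0]]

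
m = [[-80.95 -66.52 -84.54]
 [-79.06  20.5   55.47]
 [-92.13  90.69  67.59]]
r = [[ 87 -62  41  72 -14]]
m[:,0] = [-80.95, -79.06, -92.13]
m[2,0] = -92.13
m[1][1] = 20.5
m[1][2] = 55.47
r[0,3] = 72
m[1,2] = 55.47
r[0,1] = -62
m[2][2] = 67.59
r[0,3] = 72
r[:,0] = [87]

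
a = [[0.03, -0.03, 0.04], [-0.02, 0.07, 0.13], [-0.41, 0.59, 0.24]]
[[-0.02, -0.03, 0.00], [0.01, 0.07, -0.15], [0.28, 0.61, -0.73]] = a @ [[-0.40, -0.7, -0.05], [0.24, 0.48, -1.0], [-0.1, 0.17, -0.66]]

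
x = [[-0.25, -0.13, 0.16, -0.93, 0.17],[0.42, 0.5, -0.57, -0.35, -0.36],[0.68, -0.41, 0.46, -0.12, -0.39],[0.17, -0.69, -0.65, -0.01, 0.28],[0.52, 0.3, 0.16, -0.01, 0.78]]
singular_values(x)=[1.01, 1.0, 1.0, 1.0, 1.0]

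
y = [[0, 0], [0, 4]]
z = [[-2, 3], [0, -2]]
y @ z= [[0, 0], [0, -8]]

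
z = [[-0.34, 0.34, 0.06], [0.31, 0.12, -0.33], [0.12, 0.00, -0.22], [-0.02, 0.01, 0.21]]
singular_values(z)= [0.62, 0.4, 0.14]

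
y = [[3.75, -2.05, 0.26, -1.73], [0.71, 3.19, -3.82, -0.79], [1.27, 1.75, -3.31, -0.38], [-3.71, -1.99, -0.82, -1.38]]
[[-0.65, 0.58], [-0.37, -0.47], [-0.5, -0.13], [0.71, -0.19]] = y@[[-0.2, 0.11], [0.03, -0.17], [0.10, -0.02], [-0.08, 0.10]]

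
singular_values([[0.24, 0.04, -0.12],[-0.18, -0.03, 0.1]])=[0.34, 0.01]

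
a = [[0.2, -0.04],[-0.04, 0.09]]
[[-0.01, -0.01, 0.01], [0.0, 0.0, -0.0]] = a @[[-0.03, -0.03, 0.04],[0.01, 0.01, -0.01]]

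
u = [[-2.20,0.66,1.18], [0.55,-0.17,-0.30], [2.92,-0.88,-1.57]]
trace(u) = -3.94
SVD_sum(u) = [[-2.20,  0.66,  1.18], [0.55,  -0.17,  -0.3], [2.92,  -0.88,  -1.57]] + [[-0.0,-0.0,-0.00], [-0.0,-0.00,-0.0], [-0.0,-0.00,-0.0]] + [[0.00, -0.00, 0.00],[-0.00, 0.0, -0.00],[0.00, -0.0, 0.0]]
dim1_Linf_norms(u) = [2.2, 0.55, 2.92]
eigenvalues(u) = [-3.93, -0.01, 0.0]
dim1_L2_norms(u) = [2.58, 0.65, 3.43]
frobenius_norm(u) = 4.34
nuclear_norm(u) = 4.35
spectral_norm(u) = 4.34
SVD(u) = [[-0.59,-0.45,0.67], [0.15,-0.87,-0.46], [0.79,-0.17,0.59]] @ diag([4.342241565471335, 0.006179121040544341, 7.453998703498625e-05]) @ [[0.85, -0.26, -0.46], [0.5, 0.67, 0.55], [0.17, -0.7, 0.70]]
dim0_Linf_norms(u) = [2.92, 0.88, 1.57]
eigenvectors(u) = [[0.59, -0.40, 0.17], [-0.15, -0.88, -0.69], [-0.79, -0.25, 0.70]]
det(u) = 0.00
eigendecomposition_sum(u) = [[-2.20, 0.66, 1.18], [0.55, -0.17, -0.30], [2.92, -0.88, -1.57]] + [[-0.00, -0.0, -0.00], [-0.0, -0.0, -0.0], [-0.00, -0.00, -0.00]] + [[0.00, -0.0, 0.0], [-0.00, 0.0, -0.0], [0.0, -0.0, 0.00]]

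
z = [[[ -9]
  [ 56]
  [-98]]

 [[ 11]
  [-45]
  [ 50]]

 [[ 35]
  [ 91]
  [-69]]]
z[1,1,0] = -45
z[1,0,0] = 11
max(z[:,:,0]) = 91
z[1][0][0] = 11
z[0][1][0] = 56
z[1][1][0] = -45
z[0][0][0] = -9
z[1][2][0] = 50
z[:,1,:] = [[56], [-45], [91]]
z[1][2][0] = 50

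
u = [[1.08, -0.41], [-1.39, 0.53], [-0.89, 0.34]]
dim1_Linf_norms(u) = [1.08, 1.39, 0.89]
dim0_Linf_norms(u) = [1.39, 0.53]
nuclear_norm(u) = 2.11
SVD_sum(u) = [[1.08,-0.41],[-1.39,0.53],[-0.89,0.34]] + [[0.0, 0.0], [0.0, 0.00], [0.0, 0.00]]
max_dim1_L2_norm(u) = 1.49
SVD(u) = [[-0.55, -0.80], [0.70, -0.27], [0.45, -0.54]] @ diag([2.110733812671938, 0.0016649454597557583]) @ [[-0.93, 0.36], [-0.36, -0.93]]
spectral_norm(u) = 2.11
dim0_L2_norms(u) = [1.97, 0.75]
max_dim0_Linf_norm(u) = 1.39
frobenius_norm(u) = 2.11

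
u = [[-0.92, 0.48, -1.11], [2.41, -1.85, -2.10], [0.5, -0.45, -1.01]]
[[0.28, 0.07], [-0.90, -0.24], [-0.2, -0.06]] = u@[[-0.12,-0.03], [0.34,0.09], [-0.01,-0.00]]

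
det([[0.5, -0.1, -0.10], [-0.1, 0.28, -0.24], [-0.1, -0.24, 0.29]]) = 0.001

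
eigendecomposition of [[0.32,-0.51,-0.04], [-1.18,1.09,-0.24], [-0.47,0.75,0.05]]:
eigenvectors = [[(0.36+0j), (-0.5+0.12j), (-0.5-0.12j)], [-0.77+0.00j, -0.37+0.11j, -0.37-0.11j], [(-0.52+0j), (0.77+0j), 0.77-0.00j]]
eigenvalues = [(1.48+0j), (-0.01+0.04j), (-0.01-0.04j)]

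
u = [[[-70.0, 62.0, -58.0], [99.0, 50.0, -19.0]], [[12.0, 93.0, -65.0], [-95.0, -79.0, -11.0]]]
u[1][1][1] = -79.0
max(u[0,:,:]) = 99.0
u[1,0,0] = 12.0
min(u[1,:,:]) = -95.0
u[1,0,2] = -65.0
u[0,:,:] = [[-70.0, 62.0, -58.0], [99.0, 50.0, -19.0]]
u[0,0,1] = 62.0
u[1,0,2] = -65.0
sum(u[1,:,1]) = 14.0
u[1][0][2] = -65.0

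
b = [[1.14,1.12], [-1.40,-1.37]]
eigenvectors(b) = [[0.69, -0.64], [-0.72, 0.77]]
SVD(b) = [[-0.63, 0.77], [0.77, 0.63]] @ diag([2.5280217533067315, 0.0024525105418455404]) @ [[-0.71, -0.7], [-0.7, 0.71]]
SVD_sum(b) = [[1.14,1.12],  [-1.40,-1.37]] + [[-0.0, 0.00], [-0.0, 0.0]]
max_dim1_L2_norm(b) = 1.96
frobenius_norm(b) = 2.53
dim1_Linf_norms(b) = [1.14, 1.4]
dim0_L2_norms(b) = [1.81, 1.77]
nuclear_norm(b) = 2.53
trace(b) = -0.23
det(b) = 0.01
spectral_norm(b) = 2.53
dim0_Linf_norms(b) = [1.4, 1.37]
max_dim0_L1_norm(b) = 2.54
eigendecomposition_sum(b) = [[-0.25,-0.21], [0.26,0.22]] + [[1.39, 1.33],[-1.66, -1.59]]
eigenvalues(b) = [-0.03, -0.2]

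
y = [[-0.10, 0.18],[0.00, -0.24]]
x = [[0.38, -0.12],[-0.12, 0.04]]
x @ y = [[-0.04, 0.10],[0.01, -0.03]]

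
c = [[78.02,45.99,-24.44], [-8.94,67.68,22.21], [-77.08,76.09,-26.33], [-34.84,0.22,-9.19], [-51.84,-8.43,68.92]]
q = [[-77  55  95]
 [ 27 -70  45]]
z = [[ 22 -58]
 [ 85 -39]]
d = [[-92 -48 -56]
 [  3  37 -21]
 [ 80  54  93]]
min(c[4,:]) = -51.84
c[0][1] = 45.99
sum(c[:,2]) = 31.17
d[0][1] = -48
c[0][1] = 45.99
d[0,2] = -56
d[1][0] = 3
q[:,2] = [95, 45]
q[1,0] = 27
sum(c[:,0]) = -94.68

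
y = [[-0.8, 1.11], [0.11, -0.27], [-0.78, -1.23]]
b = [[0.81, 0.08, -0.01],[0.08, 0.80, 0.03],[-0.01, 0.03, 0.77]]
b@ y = [[-0.63, 0.89], [0.0, -0.16], [-0.59, -0.97]]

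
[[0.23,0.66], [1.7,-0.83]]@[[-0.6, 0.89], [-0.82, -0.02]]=[[-0.68, 0.19],[-0.34, 1.53]]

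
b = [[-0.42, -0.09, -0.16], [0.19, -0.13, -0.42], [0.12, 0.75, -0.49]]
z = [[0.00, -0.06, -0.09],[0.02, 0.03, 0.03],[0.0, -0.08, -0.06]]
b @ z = [[-0.00, 0.04, 0.04], [-0.00, 0.02, 0.00], [0.02, 0.05, 0.04]]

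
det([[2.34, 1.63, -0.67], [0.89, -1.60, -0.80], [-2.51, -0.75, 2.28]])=-6.837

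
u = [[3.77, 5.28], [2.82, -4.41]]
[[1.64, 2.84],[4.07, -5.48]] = u @ [[0.91, -0.52], [-0.34, 0.91]]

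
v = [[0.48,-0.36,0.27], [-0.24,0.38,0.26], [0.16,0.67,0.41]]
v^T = [[0.48,-0.24,0.16],[-0.36,0.38,0.67],[0.27,0.26,0.41]]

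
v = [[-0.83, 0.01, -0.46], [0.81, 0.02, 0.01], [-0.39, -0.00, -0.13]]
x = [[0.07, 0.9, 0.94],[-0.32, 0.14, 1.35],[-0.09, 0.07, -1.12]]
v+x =[[-0.76, 0.91, 0.48], [0.49, 0.16, 1.36], [-0.48, 0.07, -1.25]]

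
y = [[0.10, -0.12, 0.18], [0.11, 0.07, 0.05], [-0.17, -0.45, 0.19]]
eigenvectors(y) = [[0.27-0.48j, 0.27+0.48j, -0.59+0.00j], [-0.08-0.29j, -0.08+0.29j, 0.49+0.00j], [(0.78+0j), 0.78-0.00j, (0.64+0j)]]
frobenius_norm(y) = 0.59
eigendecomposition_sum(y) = [[(0.05+0.1j), (-0.06+0.15j), 0.09-0.03j],[(0.06+0.02j), (0.03+0.08j), 0.02-0.04j],[(-0.08+0.13j), -0.23+0.03j, 0.09+0.09j]] + [[(0.05-0.1j),(-0.06-0.15j),(0.09+0.03j)], [0.06-0.02j,0.03-0.08j,0.02+0.04j], [-0.08-0.13j,(-0.23-0.03j),0.09-0.09j]] + [[0.00+0.00j, (-0+0j), -0.00+0.00j],[-0.00-0.00j, -0j, -0j],[(-0-0j), -0j, 0.00-0.00j]]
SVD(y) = [[0.28, 0.82, -0.49], [-0.13, 0.54, 0.83], [0.95, -0.17, 0.26]] @ diag([0.5421581117649715, 0.2232861248828689, 0.002808608593676649]) @ [[-0.27, -0.87, 0.41], [0.76, 0.07, 0.64], [-0.58, 0.49, 0.65]]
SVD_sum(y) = [[-0.04, -0.13, 0.06], [0.02, 0.06, -0.03], [-0.14, -0.45, 0.21]] + [[0.14,0.01,0.12], [0.09,0.01,0.08], [-0.03,-0.0,-0.02]] + [[0.0,-0.0,-0.0], [-0.00,0.00,0.0], [-0.00,0.00,0.00]]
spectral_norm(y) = 0.54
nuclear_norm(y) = 0.77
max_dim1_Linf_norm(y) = 0.45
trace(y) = 0.36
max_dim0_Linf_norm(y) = 0.45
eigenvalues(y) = [(0.18+0.27j), (0.18-0.27j), 0j]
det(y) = 0.00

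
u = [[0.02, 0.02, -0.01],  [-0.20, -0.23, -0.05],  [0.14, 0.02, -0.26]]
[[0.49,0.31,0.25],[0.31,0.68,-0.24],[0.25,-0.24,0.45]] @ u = [[-0.02,-0.06,-0.09], [-0.16,-0.16,0.03], [0.12,0.07,-0.11]]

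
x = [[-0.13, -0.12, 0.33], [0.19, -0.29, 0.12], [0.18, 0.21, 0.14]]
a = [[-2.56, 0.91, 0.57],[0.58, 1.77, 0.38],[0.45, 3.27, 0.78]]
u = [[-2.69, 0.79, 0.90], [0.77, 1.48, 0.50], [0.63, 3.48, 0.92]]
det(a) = 0.02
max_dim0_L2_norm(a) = 3.83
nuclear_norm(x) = 1.04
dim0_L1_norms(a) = [3.59, 5.95, 1.73]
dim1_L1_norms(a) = [4.04, 2.73, 4.5]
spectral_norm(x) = 0.43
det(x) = 0.04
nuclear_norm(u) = 7.17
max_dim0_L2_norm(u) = 3.86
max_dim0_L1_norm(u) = 5.75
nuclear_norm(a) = 6.64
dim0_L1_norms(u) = [4.09, 5.75, 2.32]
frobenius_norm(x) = 0.61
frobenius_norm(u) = 5.01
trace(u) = -0.29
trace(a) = -0.01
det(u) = 2.28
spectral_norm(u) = 4.06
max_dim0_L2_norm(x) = 0.38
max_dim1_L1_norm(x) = 0.6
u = x + a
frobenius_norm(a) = 4.78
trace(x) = -0.28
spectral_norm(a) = 3.95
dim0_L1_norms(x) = [0.5, 0.62, 0.59]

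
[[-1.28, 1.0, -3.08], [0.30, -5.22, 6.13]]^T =[[-1.28, 0.3], [1.00, -5.22], [-3.08, 6.13]]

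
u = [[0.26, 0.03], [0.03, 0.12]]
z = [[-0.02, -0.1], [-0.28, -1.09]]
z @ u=[[-0.01, -0.01], [-0.11, -0.14]]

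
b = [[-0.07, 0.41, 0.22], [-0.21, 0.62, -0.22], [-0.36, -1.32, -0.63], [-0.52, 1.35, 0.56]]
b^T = [[-0.07, -0.21, -0.36, -0.52],[0.41, 0.62, -1.32, 1.35],[0.22, -0.22, -0.63, 0.56]]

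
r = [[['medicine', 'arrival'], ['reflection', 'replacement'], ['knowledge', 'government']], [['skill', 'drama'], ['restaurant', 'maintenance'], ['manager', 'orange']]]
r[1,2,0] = 'manager'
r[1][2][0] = 'manager'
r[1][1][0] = 'restaurant'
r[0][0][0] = 'medicine'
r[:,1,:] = [['reflection', 'replacement'], ['restaurant', 'maintenance']]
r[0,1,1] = 'replacement'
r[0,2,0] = 'knowledge'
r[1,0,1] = 'drama'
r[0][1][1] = 'replacement'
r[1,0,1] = 'drama'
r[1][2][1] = 'orange'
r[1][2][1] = 'orange'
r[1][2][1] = 'orange'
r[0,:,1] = ['arrival', 'replacement', 'government']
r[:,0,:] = [['medicine', 'arrival'], ['skill', 'drama']]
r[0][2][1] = 'government'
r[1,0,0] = 'skill'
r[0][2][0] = 'knowledge'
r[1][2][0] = 'manager'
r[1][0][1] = 'drama'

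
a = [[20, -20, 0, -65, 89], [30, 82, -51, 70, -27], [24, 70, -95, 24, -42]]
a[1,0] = 30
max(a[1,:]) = 82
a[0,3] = -65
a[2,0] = 24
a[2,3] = 24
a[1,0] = 30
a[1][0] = 30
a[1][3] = 70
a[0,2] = 0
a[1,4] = -27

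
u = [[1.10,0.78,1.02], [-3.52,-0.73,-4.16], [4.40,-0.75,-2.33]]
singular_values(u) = [5.98, 4.73, 0.58]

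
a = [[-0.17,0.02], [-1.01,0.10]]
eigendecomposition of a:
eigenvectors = [[(-0.13+0.04j), -0.13-0.04j], [-0.99+0.00j, (-0.99-0j)]]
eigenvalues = [(-0.04+0.04j), (-0.04-0.04j)]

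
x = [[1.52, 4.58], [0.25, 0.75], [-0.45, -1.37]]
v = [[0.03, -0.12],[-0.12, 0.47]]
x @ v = [[-0.50, 1.97], [-0.08, 0.32], [0.15, -0.59]]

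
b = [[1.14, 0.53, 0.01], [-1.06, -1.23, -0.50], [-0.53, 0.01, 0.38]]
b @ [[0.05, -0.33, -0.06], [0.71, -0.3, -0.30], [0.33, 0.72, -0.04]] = [[0.44, -0.53, -0.23], [-1.09, 0.36, 0.45], [0.11, 0.45, 0.01]]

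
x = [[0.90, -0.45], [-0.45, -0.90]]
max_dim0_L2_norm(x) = 1.01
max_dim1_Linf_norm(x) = 0.9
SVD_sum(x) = [[0.90, 0.0], [-0.45, 0.00]] + [[0.00, -0.45], [0.0, -0.9]]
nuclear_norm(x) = 2.01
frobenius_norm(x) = 1.42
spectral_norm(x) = 1.01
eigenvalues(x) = [1.01, -1.01]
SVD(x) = [[-0.89, 0.45], [0.45, 0.89]] @ diag([1.0062305898749055, 1.0062305898749053]) @ [[-1.00,  -0.00], [-0.00,  -1.00]]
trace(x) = 0.00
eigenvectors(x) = [[0.97, 0.23], [-0.23, 0.97]]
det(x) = -1.01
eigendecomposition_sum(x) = [[0.95, -0.22], [-0.22, 0.05]] + [[-0.05, -0.22], [-0.23, -0.95]]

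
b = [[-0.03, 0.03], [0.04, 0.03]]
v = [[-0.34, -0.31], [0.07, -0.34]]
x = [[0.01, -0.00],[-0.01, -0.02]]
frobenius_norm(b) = 0.07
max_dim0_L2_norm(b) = 0.05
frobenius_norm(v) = 0.58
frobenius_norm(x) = 0.02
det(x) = -0.00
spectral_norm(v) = 0.51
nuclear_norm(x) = 0.03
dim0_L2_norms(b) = [0.05, 0.04]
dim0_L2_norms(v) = [0.35, 0.46]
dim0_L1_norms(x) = [0.02, 0.02]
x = b @ v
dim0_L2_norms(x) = [0.01, 0.02]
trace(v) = -0.68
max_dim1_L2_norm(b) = 0.05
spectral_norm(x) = 0.02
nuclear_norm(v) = 0.78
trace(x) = -0.01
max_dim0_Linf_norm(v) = 0.34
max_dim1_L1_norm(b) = 0.07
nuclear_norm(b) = 0.09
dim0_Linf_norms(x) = [0.01, 0.02]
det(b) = -0.00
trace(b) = 0.00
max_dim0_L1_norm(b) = 0.07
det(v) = 0.14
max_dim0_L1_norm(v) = 0.65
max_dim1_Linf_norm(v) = 0.34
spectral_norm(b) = 0.05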